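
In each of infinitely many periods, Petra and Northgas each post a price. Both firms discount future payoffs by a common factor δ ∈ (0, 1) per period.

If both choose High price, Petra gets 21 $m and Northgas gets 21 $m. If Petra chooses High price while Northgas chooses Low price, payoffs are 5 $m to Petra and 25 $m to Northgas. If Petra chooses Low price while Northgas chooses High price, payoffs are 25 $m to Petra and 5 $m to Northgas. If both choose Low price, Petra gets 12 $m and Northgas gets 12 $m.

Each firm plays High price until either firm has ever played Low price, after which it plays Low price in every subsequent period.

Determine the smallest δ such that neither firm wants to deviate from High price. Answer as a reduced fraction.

4/13

Cooperation forever yields 21 each period: 21/(1−δ).
Deviating yields 25 once, then 12 forever: 25 + 12δ/(1−δ).
No profitable deviation requires 21/(1−δ) ≥ 25 + 12δ/(1−δ).
Multiplying by (1−δ): 21 ≥ 25(1−δ) + 12δ = 25 − 13δ.
So 13δ ≥ 4, i.e. δ ≥ 4/13.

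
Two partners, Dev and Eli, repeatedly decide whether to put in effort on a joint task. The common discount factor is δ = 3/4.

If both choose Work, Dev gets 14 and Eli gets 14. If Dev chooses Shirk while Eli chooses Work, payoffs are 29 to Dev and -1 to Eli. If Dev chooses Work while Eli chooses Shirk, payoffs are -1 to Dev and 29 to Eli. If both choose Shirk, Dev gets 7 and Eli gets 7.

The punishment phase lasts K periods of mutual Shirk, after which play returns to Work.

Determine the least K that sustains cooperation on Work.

5

IC: δ(1−δ^K)/(1−δ) ≥ (29−14)/(14−7) = 15/7.
With δ = 3/4: need 1 − δ^K ≥ 15/7·(1−3/4)/(3/4), i.e. δ^K ≤ 0.2857.
Since (3/4)^4 = 0.3164 and (3/4)^5 = 0.2373, the smallest such K is 5.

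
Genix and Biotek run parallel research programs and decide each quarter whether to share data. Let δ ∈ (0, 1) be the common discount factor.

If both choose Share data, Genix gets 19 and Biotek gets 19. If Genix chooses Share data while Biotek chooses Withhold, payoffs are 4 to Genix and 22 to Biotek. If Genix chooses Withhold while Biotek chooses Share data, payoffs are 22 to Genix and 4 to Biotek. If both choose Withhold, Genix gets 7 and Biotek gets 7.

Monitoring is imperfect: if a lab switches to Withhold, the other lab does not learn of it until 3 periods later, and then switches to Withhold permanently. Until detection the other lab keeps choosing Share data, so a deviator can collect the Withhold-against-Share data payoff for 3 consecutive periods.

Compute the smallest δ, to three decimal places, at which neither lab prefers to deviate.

0.585

Deviating for the 3 undetected periods gains 22−19 = 3 per period over cooperation, then loses 19−7 = 12 per period forever once punishment starts.
Gain: 3(1 + δ + … + δ^2); loss: 12·δ^3/(1−δ).
No profitable deviation ⇔ 3(1−δ^3) ≤ 12·δ^3, i.e. δ^3 ≥ 3/(3+12) = 1/5.
Hence δ ≥ (1/5)^(1/3) ≈ 0.585.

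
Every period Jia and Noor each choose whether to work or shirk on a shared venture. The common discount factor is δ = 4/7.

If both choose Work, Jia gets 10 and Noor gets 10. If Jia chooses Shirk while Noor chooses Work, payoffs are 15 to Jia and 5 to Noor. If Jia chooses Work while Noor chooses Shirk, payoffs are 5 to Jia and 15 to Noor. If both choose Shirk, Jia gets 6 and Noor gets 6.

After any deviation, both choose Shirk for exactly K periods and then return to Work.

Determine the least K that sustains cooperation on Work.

Need Σ_{k=1}^{K} δ^k ≥ (15−10)/(10−6) = 1.2500 at δ = 4/7.
At K = 4 the sum is 1.1912 < 1.2500; at K = 5 it is 1.2521 ≥ 1.2500.
So the minimum punishment length is K = 5.

5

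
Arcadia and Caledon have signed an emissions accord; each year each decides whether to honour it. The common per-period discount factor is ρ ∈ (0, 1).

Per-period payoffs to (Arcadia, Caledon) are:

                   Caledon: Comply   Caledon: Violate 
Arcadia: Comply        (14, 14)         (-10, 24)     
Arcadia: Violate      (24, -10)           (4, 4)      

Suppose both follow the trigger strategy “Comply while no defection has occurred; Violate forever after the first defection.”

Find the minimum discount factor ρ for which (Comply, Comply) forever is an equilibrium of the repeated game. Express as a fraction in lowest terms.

Under grim trigger the critical discount factor is (T−C)/(T−P) with T = 24, C = 14, P = 4.
ρ* = (24−14)/(24−4) = 10/20 = 1/2.

1/2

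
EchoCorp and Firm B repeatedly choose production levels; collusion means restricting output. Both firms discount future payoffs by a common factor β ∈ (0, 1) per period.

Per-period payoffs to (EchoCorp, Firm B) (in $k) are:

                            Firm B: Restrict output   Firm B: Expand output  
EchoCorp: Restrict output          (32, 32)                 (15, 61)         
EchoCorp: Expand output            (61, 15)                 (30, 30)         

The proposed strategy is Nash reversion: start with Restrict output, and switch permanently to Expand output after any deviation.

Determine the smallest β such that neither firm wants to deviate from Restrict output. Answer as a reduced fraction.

Cooperation forever yields 32 each period: 32/(1−β).
Deviating yields 61 once, then 30 forever: 61 + 30β/(1−β).
No profitable deviation requires 32/(1−β) ≥ 61 + 30β/(1−β).
Multiplying by (1−β): 32 ≥ 61(1−β) + 30β = 61 − 31β.
So 31β ≥ 29, i.e. β ≥ 29/31.

29/31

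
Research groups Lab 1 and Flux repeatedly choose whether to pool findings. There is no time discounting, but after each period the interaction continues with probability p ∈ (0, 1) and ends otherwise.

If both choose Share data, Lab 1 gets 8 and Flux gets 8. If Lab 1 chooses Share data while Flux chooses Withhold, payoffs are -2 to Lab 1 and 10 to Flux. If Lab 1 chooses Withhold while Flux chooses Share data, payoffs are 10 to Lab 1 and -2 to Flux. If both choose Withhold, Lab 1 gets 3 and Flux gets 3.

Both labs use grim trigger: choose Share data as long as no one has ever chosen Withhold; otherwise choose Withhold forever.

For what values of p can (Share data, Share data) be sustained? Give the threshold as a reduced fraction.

With no time discounting, the continuation probability p plays the role of the discount factor.
Grim-trigger IC: 8/(1−p) ≥ 10 + 3p/(1−p) ⇒ p ≥ (10−8)/(10−3) = 2/7.

2/7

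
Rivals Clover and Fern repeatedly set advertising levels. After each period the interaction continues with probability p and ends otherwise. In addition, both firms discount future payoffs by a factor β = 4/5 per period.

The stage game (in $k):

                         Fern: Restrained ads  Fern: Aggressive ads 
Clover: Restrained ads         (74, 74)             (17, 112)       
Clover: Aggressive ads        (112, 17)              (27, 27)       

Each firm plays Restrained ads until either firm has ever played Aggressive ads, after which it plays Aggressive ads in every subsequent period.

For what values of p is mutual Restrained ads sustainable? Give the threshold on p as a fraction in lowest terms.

Expected continuation weight on next period's payoff is β·p = 4/5·p, which plays the role of the discount factor.
Cooperation requires 4/5·p ≥ (112−74)/(112−27) = 38/85, hence p ≥ 19/34.

19/34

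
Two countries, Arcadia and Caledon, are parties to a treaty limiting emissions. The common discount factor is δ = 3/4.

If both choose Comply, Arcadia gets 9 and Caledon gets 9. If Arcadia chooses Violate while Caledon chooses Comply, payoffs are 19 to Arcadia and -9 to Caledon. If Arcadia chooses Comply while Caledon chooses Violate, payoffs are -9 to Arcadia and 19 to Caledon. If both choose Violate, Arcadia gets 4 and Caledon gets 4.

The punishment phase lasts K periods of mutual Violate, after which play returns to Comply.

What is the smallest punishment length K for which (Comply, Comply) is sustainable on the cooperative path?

4

IC: δ(1−δ^K)/(1−δ) ≥ (19−9)/(9−4) = 2.
With δ = 3/4: need 1 − δ^K ≥ 2·(1−3/4)/(3/4), i.e. δ^K ≤ 0.3333.
Since (3/4)^3 = 0.4219 and (3/4)^4 = 0.3164, the smallest such K is 4.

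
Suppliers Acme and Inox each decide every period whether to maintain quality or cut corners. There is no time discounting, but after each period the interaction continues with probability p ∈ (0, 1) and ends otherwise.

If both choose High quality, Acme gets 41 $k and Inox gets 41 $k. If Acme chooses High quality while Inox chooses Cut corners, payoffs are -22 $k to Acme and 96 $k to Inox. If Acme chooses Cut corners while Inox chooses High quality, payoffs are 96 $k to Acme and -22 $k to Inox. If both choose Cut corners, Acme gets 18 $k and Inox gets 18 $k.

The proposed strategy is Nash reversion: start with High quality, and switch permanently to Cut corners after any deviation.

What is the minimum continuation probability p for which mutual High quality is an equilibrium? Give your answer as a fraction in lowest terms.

With no time discounting, the continuation probability p plays the role of the discount factor.
Grim-trigger IC: 41/(1−p) ≥ 96 + 18p/(1−p) ⇒ p ≥ (96−41)/(96−18) = 55/78.

55/78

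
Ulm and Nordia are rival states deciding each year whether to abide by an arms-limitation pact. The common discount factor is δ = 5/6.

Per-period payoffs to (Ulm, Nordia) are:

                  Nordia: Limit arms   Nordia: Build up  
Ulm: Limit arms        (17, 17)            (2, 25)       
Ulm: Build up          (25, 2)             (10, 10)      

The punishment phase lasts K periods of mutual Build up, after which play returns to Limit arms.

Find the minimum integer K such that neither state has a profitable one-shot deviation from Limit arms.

Need Σ_{k=1}^{K} δ^k ≥ (25−17)/(17−10) = 1.1429 at δ = 5/6.
At K = 1 the sum is 0.8333 < 1.1429; at K = 2 it is 1.5278 ≥ 1.1429.
So the minimum punishment length is K = 2.

2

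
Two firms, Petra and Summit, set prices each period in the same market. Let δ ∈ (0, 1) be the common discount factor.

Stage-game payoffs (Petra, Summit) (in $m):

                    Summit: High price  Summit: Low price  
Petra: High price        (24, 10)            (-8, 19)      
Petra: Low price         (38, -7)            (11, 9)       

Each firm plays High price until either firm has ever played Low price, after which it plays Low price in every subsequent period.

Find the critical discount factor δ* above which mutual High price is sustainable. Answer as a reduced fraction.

9/10

Petra's threshold: (38−24)/(38−11) = 14/27.
Summit's threshold: (19−10)/(19−9) = 9/10.
14/27 < 9/10, so Summit binds and δ* = 9/10.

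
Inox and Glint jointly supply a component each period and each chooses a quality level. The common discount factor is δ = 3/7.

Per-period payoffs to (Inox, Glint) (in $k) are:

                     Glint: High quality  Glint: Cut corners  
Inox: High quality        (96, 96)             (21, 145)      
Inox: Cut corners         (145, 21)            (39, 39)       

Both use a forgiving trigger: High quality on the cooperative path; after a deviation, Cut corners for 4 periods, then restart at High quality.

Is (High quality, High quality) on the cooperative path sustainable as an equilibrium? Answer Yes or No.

IC: δ+…+δ^4 ≥ (145−96)/(96−39) = 49/57.
At δ = 3/7: partial sum = 0.7247 < 0.8596. Cooperation not sustainable.

No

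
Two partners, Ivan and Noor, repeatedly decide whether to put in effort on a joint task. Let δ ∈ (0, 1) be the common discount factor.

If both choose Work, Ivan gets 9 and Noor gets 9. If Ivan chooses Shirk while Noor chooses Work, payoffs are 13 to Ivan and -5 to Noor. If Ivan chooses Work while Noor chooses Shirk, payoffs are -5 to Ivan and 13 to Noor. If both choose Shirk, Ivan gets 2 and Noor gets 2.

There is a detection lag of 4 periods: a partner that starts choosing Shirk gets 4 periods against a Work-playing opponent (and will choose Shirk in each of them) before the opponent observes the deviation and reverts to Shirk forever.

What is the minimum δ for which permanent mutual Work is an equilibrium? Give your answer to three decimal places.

The best deviation is to choose Shirk for all 4 undetected periods, earning 13 each, then 2 forever once detected.
Deviation value: 13(1−δ^4)/(1−δ) + 2δ^4/(1−δ); cooperation value: 9/(1−δ).
IC: 9 ≥ 13(1−δ^4) + 2δ^4 = 13 − 11δ^4.
So δ^4 ≥ 4/11, giving δ ≥ (4/11)^(1/4) ≈ 0.777.

0.777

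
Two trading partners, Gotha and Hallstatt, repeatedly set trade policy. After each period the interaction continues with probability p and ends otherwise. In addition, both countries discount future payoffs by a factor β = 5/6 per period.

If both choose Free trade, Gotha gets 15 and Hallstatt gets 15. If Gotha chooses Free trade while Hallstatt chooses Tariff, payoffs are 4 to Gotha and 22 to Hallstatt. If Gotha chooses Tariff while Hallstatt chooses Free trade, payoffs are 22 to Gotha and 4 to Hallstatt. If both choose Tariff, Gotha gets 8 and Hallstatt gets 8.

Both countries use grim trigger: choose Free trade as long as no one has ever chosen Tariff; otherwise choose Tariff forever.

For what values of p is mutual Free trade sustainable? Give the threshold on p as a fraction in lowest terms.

3/5

Expected continuation weight on next period's payoff is β·p = 5/6·p, which plays the role of the discount factor.
Cooperation requires 5/6·p ≥ (22−15)/(22−8) = 1/2, hence p ≥ 3/5.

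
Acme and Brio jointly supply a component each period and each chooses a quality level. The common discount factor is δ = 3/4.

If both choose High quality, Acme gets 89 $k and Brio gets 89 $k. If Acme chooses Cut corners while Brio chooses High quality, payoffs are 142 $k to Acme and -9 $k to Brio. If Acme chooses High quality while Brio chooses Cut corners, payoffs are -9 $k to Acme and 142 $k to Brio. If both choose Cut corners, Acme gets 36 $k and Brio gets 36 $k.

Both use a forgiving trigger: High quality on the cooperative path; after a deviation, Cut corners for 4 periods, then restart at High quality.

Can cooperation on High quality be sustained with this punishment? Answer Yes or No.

Yes

IC: δ+…+δ^4 ≥ (142−89)/(89−36) = 1.
At δ = 3/4: partial sum = 2.0508 ≥ 1.0000. Cooperation sustainable.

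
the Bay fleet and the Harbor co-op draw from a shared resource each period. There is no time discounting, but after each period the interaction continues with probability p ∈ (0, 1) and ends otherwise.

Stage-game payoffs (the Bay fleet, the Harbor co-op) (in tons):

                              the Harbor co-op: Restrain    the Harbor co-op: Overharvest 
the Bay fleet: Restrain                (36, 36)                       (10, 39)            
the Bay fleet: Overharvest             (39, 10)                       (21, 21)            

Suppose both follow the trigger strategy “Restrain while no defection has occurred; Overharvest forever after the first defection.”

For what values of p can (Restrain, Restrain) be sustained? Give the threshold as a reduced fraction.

1/6

With no time discounting, the continuation probability p plays the role of the discount factor.
Grim-trigger IC: 36/(1−p) ≥ 39 + 21p/(1−p) ⇒ p ≥ (39−36)/(39−21) = 1/6.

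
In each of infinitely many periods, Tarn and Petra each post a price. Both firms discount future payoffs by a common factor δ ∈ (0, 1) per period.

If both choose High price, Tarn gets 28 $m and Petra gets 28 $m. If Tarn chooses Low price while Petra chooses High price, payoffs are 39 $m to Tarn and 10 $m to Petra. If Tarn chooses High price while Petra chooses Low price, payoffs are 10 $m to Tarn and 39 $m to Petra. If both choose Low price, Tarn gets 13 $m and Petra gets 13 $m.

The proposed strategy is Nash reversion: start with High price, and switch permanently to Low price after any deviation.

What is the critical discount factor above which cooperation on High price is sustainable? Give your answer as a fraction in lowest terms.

28/(1−δ) ≥ 39 + 13δ/(1−δ)
28 ≥ 39 − 26δ
δ ≥ 11/26.

11/26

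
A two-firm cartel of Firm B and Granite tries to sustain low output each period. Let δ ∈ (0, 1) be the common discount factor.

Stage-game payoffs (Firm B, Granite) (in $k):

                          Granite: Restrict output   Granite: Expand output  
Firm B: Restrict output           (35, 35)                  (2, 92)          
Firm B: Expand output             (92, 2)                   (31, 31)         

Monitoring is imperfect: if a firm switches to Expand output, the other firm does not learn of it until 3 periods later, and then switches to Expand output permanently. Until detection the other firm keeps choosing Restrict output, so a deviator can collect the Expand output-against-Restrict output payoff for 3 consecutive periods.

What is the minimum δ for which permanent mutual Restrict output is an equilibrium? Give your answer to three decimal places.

The best deviation is to choose Expand output for all 3 undetected periods, earning 92 each, then 31 forever once detected.
Deviation value: 92(1−δ^3)/(1−δ) + 31δ^3/(1−δ); cooperation value: 35/(1−δ).
IC: 35 ≥ 92(1−δ^3) + 31δ^3 = 92 − 61δ^3.
So δ^3 ≥ 57/61, giving δ ≥ (57/61)^(1/3) ≈ 0.978.

0.978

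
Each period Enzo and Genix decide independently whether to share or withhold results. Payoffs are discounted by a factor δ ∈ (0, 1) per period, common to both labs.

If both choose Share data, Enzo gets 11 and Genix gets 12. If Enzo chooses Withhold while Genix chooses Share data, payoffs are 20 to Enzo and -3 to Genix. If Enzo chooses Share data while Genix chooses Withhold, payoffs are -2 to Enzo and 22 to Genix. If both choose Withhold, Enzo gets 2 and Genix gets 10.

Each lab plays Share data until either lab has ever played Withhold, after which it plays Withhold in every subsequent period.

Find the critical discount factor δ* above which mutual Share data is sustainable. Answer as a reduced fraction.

Enzo: cooperation gives 11 each period; deviation gives 20 once then 2 forever.
  11/(1−δ) ≥ 20 + 2δ/(1−δ) ⇒ δ ≥ 9/18 = 1/2.
Genix: cooperation gives 12 each period; deviation gives 22 once then 10 forever.
  δ ≥ 10/12 = 5/6.
Both must hold, so the binding constraint is Genix's: δ ≥ 5/6.

5/6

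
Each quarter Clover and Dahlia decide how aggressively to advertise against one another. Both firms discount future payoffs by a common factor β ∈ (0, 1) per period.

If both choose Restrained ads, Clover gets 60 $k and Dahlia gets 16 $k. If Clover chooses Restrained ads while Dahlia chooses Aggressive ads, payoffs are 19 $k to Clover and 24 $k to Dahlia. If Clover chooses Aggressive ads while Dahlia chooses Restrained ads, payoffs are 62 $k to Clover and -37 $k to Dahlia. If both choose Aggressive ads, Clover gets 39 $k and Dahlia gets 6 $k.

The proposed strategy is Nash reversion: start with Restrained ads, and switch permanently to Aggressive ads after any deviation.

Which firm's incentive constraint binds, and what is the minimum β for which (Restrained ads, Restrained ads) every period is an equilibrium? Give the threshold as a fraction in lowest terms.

Dahlia; β ≥ 4/9

For Clover: deviation gain 62−60 = 2, per-period punishment loss 60−39 = 21. IC gives β ≥ 2/23.
For Dahlia: gain 8, loss 10 per period, so β ≥ 8/18 = 4/9.
The tighter constraint is Dahlia's, so cooperation needs β ≥ 4/9.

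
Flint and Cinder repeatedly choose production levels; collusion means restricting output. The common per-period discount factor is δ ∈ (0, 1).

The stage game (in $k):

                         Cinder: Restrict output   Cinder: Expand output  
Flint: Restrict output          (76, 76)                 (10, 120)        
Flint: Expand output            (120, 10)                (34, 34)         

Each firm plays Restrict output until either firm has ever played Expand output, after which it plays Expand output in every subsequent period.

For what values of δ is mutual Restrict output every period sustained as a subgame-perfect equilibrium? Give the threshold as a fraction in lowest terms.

76/(1−δ) ≥ 120 + 34δ/(1−δ)
76 ≥ 120 − 86δ
δ ≥ 44/86 = 22/43.

22/43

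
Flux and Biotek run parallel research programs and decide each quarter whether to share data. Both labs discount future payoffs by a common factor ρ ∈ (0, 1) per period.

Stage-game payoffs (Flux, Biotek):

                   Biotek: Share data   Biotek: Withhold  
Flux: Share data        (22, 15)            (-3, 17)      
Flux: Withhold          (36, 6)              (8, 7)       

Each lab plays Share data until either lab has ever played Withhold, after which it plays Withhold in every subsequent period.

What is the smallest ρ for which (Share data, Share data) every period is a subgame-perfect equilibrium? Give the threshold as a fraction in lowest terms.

Flux: cooperation gives 22 each period; deviation gives 36 once then 8 forever.
  22/(1−ρ) ≥ 36 + 8ρ/(1−ρ) ⇒ ρ ≥ 14/28 = 1/2.
Biotek: cooperation gives 15 each period; deviation gives 17 once then 7 forever.
  ρ ≥ 2/10 = 1/5.
Both must hold, so the binding constraint is Flux's: ρ ≥ 1/2.

1/2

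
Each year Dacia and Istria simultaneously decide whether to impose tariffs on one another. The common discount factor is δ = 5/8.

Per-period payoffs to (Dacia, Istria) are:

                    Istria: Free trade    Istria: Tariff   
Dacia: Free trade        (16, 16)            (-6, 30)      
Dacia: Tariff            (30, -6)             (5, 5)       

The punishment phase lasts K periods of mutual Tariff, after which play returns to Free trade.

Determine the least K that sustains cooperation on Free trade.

4

Need Σ_{k=1}^{K} δ^k ≥ (30−16)/(16−5) = 1.2727 at δ = 5/8.
At K = 3 the sum is 1.2598 < 1.2727; at K = 4 it is 1.4124 ≥ 1.2727.
So the minimum punishment length is K = 4.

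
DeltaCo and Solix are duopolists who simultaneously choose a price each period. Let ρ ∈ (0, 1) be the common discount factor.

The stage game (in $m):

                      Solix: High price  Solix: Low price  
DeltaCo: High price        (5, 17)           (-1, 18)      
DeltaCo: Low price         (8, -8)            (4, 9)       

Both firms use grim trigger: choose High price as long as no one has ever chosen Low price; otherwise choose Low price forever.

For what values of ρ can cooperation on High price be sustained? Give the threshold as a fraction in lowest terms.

DeltaCo: cooperation gives 5 each period; deviation gives 8 once then 4 forever.
  5/(1−ρ) ≥ 8 + 4ρ/(1−ρ) ⇒ ρ ≥ 3/4.
Solix: cooperation gives 17 each period; deviation gives 18 once then 9 forever.
  ρ ≥ 1/9.
Both must hold, so the binding constraint is DeltaCo's: ρ ≥ 3/4.

3/4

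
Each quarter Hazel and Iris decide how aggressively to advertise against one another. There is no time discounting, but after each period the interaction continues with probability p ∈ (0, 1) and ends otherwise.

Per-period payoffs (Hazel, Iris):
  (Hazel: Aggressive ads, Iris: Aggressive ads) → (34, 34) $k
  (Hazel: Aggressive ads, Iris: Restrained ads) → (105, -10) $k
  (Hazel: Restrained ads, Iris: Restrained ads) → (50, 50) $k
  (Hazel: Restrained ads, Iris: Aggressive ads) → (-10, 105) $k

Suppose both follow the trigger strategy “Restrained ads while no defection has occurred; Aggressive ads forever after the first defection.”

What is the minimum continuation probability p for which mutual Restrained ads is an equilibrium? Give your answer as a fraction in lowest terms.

55/71

Expected cooperation value is 50 + p·50 + p²·50 + … = 50/(1−p); deviation gives 105 + p·34/(1−p).
50 ≥ 105(1−p) + 34p ⇒ 71p ≥ 55 ⇒ p ≥ 55/71.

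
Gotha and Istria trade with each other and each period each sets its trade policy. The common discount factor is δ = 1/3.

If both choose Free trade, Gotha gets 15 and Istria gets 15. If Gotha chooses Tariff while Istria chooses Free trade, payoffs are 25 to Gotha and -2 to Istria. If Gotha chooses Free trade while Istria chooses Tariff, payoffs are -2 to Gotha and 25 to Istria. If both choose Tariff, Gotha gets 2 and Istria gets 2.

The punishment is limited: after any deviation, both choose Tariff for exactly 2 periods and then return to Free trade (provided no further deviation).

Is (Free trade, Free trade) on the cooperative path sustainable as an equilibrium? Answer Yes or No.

A one-shot deviation gives 25 now, then 2 for 2 periods, then back to 15.
Gain from deviating: (25−15) today; loss: (15−2) in each of the next 2 periods.
No-deviation condition: (15−2)(δ+…+δ^2) ≥ 25−15, i.e. δ+…+δ^2 ≥ 10/13.
At δ = 1/3: δ+…+δ^2 = 0.4444 < 0.7692.
So cooperation is not sustainable.

No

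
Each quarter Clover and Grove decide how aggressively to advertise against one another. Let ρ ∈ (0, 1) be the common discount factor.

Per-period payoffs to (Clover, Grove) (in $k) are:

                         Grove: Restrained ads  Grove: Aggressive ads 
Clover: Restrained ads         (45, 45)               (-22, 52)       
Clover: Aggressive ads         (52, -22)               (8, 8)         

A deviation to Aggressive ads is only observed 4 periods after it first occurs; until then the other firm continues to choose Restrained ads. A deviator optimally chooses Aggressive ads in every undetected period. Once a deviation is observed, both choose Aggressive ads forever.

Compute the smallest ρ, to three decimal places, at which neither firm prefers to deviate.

The best deviation is to choose Aggressive ads for all 4 undetected periods, earning 52 each, then 8 forever once detected.
Deviation value: 52(1−ρ^4)/(1−ρ) + 8ρ^4/(1−ρ); cooperation value: 45/(1−ρ).
IC: 45 ≥ 52(1−ρ^4) + 8ρ^4 = 52 − 44ρ^4.
So ρ^4 ≥ 7/44, giving ρ ≥ (7/44)^(1/4) ≈ 0.632.

0.632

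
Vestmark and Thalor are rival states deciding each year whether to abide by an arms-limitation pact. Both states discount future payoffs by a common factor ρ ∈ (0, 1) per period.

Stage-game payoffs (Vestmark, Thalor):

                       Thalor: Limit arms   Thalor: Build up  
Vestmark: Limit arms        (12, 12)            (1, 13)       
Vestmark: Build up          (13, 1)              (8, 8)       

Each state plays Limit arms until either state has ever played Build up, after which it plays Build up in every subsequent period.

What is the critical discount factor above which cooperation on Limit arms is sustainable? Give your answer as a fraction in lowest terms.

1/5

12/(1−ρ) ≥ 13 + 8ρ/(1−ρ)
12 ≥ 13 − 5ρ
ρ ≥ 1/5.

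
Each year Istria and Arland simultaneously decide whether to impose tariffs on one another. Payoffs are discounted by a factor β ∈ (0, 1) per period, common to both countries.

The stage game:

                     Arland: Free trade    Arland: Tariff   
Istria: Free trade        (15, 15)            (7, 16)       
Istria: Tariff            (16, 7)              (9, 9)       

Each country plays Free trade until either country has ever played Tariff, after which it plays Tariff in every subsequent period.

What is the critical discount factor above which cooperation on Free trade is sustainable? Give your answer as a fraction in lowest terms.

1/7

One-period gain from deviating is 16 − 15 = 1. The loss is 15 − 9 = 6 in every subsequent period, with present value 6·β/(1−β).
Deviation is unprofitable when 6·β/(1−β) ≥ 1, i.e. β/(1−β) ≥ 1/6.
Equivalently β ≥ 1/(1+6) = 1/7.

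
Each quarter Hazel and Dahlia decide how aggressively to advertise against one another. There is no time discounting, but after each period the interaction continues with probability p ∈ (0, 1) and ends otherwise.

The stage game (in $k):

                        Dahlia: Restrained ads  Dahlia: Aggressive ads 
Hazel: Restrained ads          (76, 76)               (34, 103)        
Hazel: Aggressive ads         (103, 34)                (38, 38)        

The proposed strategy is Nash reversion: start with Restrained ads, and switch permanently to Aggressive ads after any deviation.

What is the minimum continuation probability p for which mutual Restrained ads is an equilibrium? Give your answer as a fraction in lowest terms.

27/65

With no time discounting, the continuation probability p plays the role of the discount factor.
Grim-trigger IC: 76/(1−p) ≥ 103 + 38p/(1−p) ⇒ p ≥ (103−76)/(103−38) = 27/65.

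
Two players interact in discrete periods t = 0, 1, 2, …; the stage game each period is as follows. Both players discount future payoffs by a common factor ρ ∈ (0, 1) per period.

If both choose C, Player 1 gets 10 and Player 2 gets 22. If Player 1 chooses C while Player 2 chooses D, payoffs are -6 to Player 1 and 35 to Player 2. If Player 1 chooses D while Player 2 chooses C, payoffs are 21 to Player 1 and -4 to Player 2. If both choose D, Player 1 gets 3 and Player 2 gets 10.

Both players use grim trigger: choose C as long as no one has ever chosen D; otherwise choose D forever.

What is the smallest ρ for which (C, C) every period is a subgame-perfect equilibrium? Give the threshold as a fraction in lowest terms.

Player 1: cooperation gives 10 each period; deviation gives 21 once then 3 forever.
  10/(1−ρ) ≥ 21 + 3ρ/(1−ρ) ⇒ ρ ≥ 11/18.
Player 2: cooperation gives 22 each period; deviation gives 35 once then 10 forever.
  ρ ≥ 13/25.
Both must hold, so the binding constraint is Player 1's: ρ ≥ 11/18.

11/18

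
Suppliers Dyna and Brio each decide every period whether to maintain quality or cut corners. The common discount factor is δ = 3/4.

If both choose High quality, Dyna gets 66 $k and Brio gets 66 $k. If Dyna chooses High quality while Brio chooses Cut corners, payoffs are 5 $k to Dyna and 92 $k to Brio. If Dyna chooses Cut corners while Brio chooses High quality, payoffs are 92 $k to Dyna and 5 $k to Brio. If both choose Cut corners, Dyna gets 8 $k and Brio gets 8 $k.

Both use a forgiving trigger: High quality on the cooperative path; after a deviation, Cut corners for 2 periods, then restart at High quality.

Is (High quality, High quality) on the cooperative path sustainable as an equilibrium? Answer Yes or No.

Yes

IC: δ+…+δ^2 ≥ (92−66)/(66−8) = 13/29.
At δ = 3/4: partial sum = 1.3125 ≥ 0.4483. Cooperation sustainable.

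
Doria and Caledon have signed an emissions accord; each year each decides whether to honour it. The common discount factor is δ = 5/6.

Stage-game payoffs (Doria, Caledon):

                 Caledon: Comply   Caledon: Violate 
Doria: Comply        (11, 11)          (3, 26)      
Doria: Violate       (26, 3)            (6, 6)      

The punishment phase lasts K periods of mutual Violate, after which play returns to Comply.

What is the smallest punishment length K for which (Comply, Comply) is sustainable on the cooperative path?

6

No profitable deviation requires (11−6)(δ+…+δ^K) ≥ 26−11, i.e. δ+…+δ^K ≥ 3 ≈ 3.0000.
With δ = 5/6, the partial sums are K=1: 0.8333, K=2: 1.5278, K=3: 2.1065, K=4: 2.5887, K=5: 2.9906, K=6: 3.3255.
K = 6 is the first length at which the sum reaches 3.0000.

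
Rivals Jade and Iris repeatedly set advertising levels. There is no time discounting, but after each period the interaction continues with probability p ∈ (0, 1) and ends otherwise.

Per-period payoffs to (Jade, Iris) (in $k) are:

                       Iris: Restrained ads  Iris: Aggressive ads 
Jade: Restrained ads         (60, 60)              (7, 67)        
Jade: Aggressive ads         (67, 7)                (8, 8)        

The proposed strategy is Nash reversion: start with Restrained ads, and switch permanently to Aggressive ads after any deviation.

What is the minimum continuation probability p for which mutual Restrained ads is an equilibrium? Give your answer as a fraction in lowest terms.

Expected cooperation value is 60 + p·60 + p²·60 + … = 60/(1−p); deviation gives 67 + p·8/(1−p).
60 ≥ 67(1−p) + 8p ⇒ 59p ≥ 7 ⇒ p ≥ 7/59.

7/59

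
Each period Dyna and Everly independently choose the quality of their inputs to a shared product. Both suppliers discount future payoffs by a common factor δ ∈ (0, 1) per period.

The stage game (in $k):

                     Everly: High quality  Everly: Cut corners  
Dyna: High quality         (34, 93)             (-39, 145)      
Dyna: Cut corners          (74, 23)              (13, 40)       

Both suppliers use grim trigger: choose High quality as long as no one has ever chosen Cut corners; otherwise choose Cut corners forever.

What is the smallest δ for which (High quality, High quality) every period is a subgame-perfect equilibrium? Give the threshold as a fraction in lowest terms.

For Dyna: deviation gain 74−34 = 40, per-period punishment loss 34−13 = 21. IC gives δ ≥ 40/61.
For Everly: gain 52, loss 53 per period, so δ ≥ 52/105.
The tighter constraint is Dyna's, so cooperation needs δ ≥ 40/61.

40/61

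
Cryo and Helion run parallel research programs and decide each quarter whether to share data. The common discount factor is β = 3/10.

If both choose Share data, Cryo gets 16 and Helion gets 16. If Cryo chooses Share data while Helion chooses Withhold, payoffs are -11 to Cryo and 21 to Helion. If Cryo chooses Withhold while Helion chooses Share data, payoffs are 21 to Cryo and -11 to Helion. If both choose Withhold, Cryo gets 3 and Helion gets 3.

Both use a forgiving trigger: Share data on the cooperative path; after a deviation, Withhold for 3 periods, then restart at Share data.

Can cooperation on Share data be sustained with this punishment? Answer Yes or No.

A one-shot deviation gives 21 now, then 3 for 3 periods, then back to 16.
Gain from deviating: (21−16) today; loss: (16−3) in each of the next 3 periods.
No-deviation condition: (16−3)(β+…+β^3) ≥ 21−16, i.e. β+…+β^3 ≥ 5/13.
At β = 3/10: β+…+β^3 = 0.4170 ≥ 0.3846.
So cooperation is sustainable.

Yes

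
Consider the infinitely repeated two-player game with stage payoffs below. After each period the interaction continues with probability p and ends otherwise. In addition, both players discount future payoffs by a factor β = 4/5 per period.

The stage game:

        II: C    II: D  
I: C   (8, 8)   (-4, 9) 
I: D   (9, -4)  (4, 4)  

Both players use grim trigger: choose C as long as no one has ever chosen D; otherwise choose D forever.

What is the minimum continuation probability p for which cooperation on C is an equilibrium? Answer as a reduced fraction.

Expected continuation weight on next period's payoff is β·p = 4/5·p, which plays the role of the discount factor.
Cooperation requires 4/5·p ≥ (9−8)/(9−4) = 1/5, hence p ≥ 1/4.

1/4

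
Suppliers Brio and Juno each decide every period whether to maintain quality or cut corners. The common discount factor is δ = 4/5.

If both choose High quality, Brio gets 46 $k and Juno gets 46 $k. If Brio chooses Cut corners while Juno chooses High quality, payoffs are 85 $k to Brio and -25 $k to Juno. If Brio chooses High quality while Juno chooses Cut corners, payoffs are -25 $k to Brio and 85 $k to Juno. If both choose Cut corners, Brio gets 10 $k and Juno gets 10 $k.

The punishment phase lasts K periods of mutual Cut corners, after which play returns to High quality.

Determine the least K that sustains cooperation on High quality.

Need Σ_{k=1}^{K} δ^k ≥ (85−46)/(46−10) = 1.0833 at δ = 4/5.
At K = 1 the sum is 0.8000 < 1.0833; at K = 2 it is 1.4400 ≥ 1.0833.
So the minimum punishment length is K = 2.

2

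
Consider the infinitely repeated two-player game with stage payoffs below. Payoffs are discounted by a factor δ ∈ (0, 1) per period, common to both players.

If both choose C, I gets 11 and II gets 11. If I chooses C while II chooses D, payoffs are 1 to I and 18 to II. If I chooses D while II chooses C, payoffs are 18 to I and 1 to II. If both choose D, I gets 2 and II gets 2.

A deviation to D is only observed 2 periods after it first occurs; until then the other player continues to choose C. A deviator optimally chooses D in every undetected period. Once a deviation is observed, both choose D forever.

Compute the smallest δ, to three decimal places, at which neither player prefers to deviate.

0.661

The best deviation is to choose D for all 2 undetected periods, earning 18 each, then 2 forever once detected.
Deviation value: 18(1−δ^2)/(1−δ) + 2δ^2/(1−δ); cooperation value: 11/(1−δ).
IC: 11 ≥ 18(1−δ^2) + 2δ^2 = 18 − 16δ^2.
So δ^2 ≥ 7/16, giving δ ≥ (7/16)^(1/2) ≈ 0.661.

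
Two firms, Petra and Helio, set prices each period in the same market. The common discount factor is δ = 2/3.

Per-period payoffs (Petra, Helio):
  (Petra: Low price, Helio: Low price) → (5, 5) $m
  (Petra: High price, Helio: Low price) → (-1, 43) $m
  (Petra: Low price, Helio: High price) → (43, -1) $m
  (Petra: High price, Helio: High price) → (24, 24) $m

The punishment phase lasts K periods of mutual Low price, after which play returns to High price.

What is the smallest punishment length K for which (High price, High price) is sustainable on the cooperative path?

No profitable deviation requires (24−5)(δ+…+δ^K) ≥ 43−24, i.e. δ+…+δ^K ≥ 1 ≈ 1.0000.
With δ = 2/3, the partial sums are K=1: 0.6667, K=2: 1.1111.
K = 2 is the first length at which the sum reaches 1.0000.

2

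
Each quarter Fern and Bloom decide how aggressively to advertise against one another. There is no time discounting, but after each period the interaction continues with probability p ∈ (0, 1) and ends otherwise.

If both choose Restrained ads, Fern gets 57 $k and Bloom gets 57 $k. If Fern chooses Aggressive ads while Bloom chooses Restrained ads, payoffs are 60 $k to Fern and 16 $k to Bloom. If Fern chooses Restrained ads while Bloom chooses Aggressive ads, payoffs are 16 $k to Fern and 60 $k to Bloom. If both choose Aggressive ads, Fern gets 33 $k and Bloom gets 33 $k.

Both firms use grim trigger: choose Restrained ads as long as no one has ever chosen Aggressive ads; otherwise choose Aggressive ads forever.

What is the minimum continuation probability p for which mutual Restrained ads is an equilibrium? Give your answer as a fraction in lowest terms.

1/9

With no time discounting, the continuation probability p plays the role of the discount factor.
Grim-trigger IC: 57/(1−p) ≥ 60 + 33p/(1−p) ⇒ p ≥ (60−57)/(60−33) = 1/9.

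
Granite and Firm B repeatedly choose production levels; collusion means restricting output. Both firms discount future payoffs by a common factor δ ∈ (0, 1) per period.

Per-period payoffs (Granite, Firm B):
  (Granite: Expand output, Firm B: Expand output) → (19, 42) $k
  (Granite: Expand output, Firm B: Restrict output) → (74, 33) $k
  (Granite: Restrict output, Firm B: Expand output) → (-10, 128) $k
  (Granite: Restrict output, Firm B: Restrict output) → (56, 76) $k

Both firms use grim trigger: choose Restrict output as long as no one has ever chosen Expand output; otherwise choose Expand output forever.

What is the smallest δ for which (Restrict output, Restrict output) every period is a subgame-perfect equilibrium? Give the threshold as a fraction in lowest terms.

26/43

Granite: cooperation gives 56 each period; deviation gives 74 once then 19 forever.
  56/(1−δ) ≥ 74 + 19δ/(1−δ) ⇒ δ ≥ 18/55.
Firm B: cooperation gives 76 each period; deviation gives 128 once then 42 forever.
  δ ≥ 52/86 = 26/43.
Both must hold, so the binding constraint is Firm B's: δ ≥ 26/43.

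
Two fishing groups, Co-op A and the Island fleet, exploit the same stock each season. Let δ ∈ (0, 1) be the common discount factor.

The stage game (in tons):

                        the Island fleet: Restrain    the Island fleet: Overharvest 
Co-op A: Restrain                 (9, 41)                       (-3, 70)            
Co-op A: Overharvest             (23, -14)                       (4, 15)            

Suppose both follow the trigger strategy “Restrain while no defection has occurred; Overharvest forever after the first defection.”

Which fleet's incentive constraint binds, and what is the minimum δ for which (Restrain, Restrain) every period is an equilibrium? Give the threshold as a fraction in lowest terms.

Co-op A's threshold: (23−9)/(23−4) = 14/19.
the Island fleet's threshold: (70−41)/(70−15) = 29/55.
14/19 > 29/55, so Co-op A binds and δ* = 14/19.

Co-op A; δ ≥ 14/19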